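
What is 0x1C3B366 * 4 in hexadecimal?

Multiply each base-16 digit by 4, carrying:
  6×4 = 24 → write 8 carry 1
  6×4+1 = 25 → write 9 carry 1
  3×4+1 = 13 → write D
  B×4 = 44 → write C carry 2
  3×4+2 = 14 → write E
  C×4 = 48 → write 0 carry 3
  1×4+3 = 7 → write 7

0x70ECD98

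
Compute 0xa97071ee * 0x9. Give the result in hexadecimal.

0x5f4f4015e

Multiply each base-16 digit by 9, carrying:
  e×9 = 126 → write e carry 7
  e×9+7 = 133 → write 5 carry 8
  1×9+8 = 17 → write 1 carry 1
  7×9+1 = 64 → write 0 carry 4
  0×9+4 = 4 → write 4
  7×9 = 63 → write f carry 3
  9×9+3 = 84 → write 4 carry 5
  a×9+5 = 95 → write f carry 5
  remaining carry: 5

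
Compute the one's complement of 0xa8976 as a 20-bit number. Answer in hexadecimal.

Each hex digit d becomes f−d:
  a→5, 8→7, 9→6, 7→8, 6→9

0x57689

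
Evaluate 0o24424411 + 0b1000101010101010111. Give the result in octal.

0o25477140

0b1000101010101010111 = 0o1052527 in octal.
Add column by column in base 8, right to left:
  1+7 = 0 carry 1
  1+2+1 = 4
  4+5 = 1 carry 1
  4+2+1 = 7
  2+5 = 7
  4+0 = 4
  4+1 = 5
  2+0 = 2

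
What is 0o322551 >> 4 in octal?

0o15126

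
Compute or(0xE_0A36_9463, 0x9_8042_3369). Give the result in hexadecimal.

OR each hex digit independently (no carries):
  E|9=F, 0|8=8, A|0=A, 3|4=7, 6|2=6, 9|3=B, 4|3=7, 6|6=6, 3|9=B

0xF8A76B76B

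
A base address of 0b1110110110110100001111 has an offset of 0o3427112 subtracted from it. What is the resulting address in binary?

0b1011010011111011000101

0o3427112 = 0b11100010111001001010 in binary.
Subtract column by column in base 2:
  1-0 → 1
  1-1 → 0
  1-0 → 1
  1-1 → 0
  0-0 → 0
  0-0 → 0
  0-1 → 1 (borrow)
  0-0-1 → 1 (borrow)
  1-0-1 → 0
  0-1 → 1 (borrow)
  1-1-1 → 1 (borrow)
  1-1-1 → 1 (borrow)
  0-0-1 → 1 (borrow)
  1-1-1 → 1 (borrow)
  1-0-1 → 0
  0-0 → 0
  1-0 → 1
  1-1 → 0
  0-1 → 1 (borrow)
  1-1-1 → 1 (borrow)
  1-0-1 → 0
  1-0 → 1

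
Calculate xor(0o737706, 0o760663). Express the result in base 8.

XOR each oct digit independently (no carries):
  7^7=0, 3^6=5, 7^0=7, 7^6=1, 0^6=6, 6^3=5

0o057165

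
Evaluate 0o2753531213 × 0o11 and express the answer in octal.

Multiply each base-8 digit by 9, carrying:
  3×9 = 27 → write 3 carry 3
  1×9+3 = 12 → write 4 carry 1
  2×9+1 = 19 → write 3 carry 2
  1×9+2 = 11 → write 3 carry 1
  3×9+1 = 28 → write 4 carry 3
  5×9+3 = 48 → write 0 carry 6
  3×9+6 = 33 → write 1 carry 4
  5×9+4 = 49 → write 1 carry 6
  7×9+6 = 69 → write 5 carry 8
  2×9+8 = 26 → write 2 carry 3
  remaining carry: 3

0o32511043343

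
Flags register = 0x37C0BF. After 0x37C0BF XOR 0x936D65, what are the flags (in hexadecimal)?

XOR each hex digit independently (no carries):
  3^9=A, 7^3=4, C^6=A, 0^D=D, B^6=D, F^5=A

0xA4ADDA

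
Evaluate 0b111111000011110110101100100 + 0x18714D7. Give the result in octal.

0b111111000011110110101100100 = 0o770366544 in octal.
0x18714D7 = 0o141612327 in octal.
Add column by column in base 8, right to left:
  4+7 = 3 carry 1
  4+2+1 = 7
  5+3 = 0 carry 1
  6+2+1 = 1 carry 1
  6+1+1 = 0 carry 1
  3+6+1 = 2 carry 1
  0+1+1 = 2
  7+4 = 3 carry 1
  7+1+1 = 1 carry 1
  final carry 1

0o1132201073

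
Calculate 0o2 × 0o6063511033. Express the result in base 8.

0o14147222066

Multiply each base-8 digit by 2, carrying:
  3×2 = 6 → write 6
  3×2 = 6 → write 6
  0×2 = 0 → write 0
  1×2 = 2 → write 2
  1×2 = 2 → write 2
  5×2 = 10 → write 2 carry 1
  3×2+1 = 7 → write 7
  6×2 = 12 → write 4 carry 1
  0×2+1 = 1 → write 1
  6×2 = 12 → write 4 carry 1
  remaining carry: 1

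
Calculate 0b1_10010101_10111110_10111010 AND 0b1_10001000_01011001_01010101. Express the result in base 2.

0b1100000000001100000010000

AND bit by bit (1 only where both bits are 1):
  1100101011011111010111010
& 1100010000101100101010101
= 1100000000001100000010000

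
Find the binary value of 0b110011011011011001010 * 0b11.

0b10011010010010001011110

Multiply each base-2 digit by 3, carrying:
  0×3 = 0 → write 0
  1×3 = 3 → write 1 carry 1
  0×3+1 = 1 → write 1
  1×3 = 3 → write 1 carry 1
  0×3+1 = 1 → write 1
  0×3 = 0 → write 0
  1×3 = 3 → write 1 carry 1
  1×3+1 = 4 → write 0 carry 2
  0×3+2 = 2 → write 0 carry 1
  1×3+1 = 4 → write 0 carry 2
  1×3+2 = 5 → write 1 carry 2
  0×3+2 = 2 → write 0 carry 1
  1×3+1 = 4 → write 0 carry 2
  1×3+2 = 5 → write 1 carry 2
  0×3+2 = 2 → write 0 carry 1
  1×3+1 = 4 → write 0 carry 2
  1×3+2 = 5 → write 1 carry 2
  0×3+2 = 2 → write 0 carry 1
  0×3+1 = 1 → write 1
  1×3 = 3 → write 1 carry 1
  1×3+1 = 4 → write 0 carry 2
  remaining carry: 10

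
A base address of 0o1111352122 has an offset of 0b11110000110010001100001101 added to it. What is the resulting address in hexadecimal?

0o1111352122 = 0x925D452 in hexadecimal.
0b11110000110010001100001101 = 0x3C3230D in hexadecimal.
Add column by column in base 16, right to left:
  2+D = F
  5+0 = 5
  4+3 = 7
  D+2 = F
  5+3 = 8
  2+C = E
  9+3 = C

0xCE8F75F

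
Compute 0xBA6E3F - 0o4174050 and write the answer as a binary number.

0xBA6E3F = 0b101110100110111000111111 in binary.
0o4174050 = 0b100001111100000101000 in binary.
Subtract column by column in base 2:
  1-0 → 1
  1-0 → 1
  1-0 → 1
  1-1 → 0
  1-0 → 1
  1-1 → 0
  0-0 → 0
  0-0 → 0
  0-0 → 0
  1-0 → 1
  1-0 → 1
  1-1 → 0
  0-1 → 1 (borrow)
  1-1-1 → 1 (borrow)
  1-1-1 → 1 (borrow)
  0-1-1 → 0 (borrow)
  0-0-1 → 1 (borrow)
  1-0-1 → 0
  0-0 → 0
  1-0 → 1
  1-1 → 0
  1-0 → 1
  0-0 → 0
  1-0 → 1

0b101010010111011000010111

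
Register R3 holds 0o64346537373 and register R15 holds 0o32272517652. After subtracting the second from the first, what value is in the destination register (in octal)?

Subtract column by column in base 8:
  3-2 → 1
  7-5 → 2
  3-6 → 5 (borrow)
  7-7-1 → 7 (borrow)
  3-1-1 → 1
  5-5 → 0
  6-2 → 4
  4-7 → 5 (borrow)
  3-2-1 → 0
  4-2 → 2
  6-3 → 3

0o32054017521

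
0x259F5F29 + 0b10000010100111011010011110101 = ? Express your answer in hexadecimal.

0x35F3141E

0b10000010100111011010011110101 = 0x1053B4F5 in hexadecimal.
Add column by column in base 16, right to left:
  9+5 = E
  2+F = 1 carry 1
  F+4+1 = 4 carry 1
  5+B+1 = 1 carry 1
  F+3+1 = 3 carry 1
  9+5+1 = F
  5+0 = 5
  2+1 = 3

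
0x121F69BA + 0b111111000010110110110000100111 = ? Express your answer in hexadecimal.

0b111111000010110110110000100111 = 0x3F0B6C27 in hexadecimal.
Add column by column in base 16, right to left:
  A+7 = 1 carry 1
  B+2+1 = E
  9+C = 5 carry 1
  6+6+1 = D
  F+B = A carry 1
  1+0+1 = 2
  2+F = 1 carry 1
  1+3+1 = 5

0x512AD5E1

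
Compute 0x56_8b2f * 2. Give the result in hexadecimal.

Multiply each base-16 digit by 2, carrying:
  f×2 = 30 → write e carry 1
  2×2+1 = 5 → write 5
  b×2 = 22 → write 6 carry 1
  8×2+1 = 17 → write 1 carry 1
  6×2+1 = 13 → write d
  5×2 = 10 → write a

0xad165e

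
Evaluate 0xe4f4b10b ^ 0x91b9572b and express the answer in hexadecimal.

0x754de620

XOR each hex digit independently (no carries):
  e^9=7, 4^1=5, f^b=4, 4^9=d, b^5=e, 1^7=6, 0^2=2, b^b=0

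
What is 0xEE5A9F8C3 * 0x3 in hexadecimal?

Multiply each base-16 digit by 3, carrying:
  3×3 = 9 → write 9
  C×3 = 36 → write 4 carry 2
  8×3+2 = 26 → write A carry 1
  F×3+1 = 46 → write E carry 2
  9×3+2 = 29 → write D carry 1
  A×3+1 = 31 → write F carry 1
  5×3+1 = 16 → write 0 carry 1
  E×3+1 = 43 → write B carry 2
  E×3+2 = 44 → write C carry 2
  remaining carry: 2

0x2CB0FDEA49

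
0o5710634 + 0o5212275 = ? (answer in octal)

0o13123131

Add column by column in base 8, right to left:
  4+5 = 1 carry 1
  3+7+1 = 3 carry 1
  6+2+1 = 1 carry 1
  0+2+1 = 3
  1+1 = 2
  7+2 = 1 carry 1
  5+5+1 = 3 carry 1
  final carry 1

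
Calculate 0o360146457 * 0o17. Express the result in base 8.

0o7023002701

Multiply each base-8 digit by 15, carrying:
  7×15 = 105 → write 1 carry 13
  5×15+13 = 88 → write 0 carry 11
  4×15+11 = 71 → write 7 carry 8
  6×15+8 = 98 → write 2 carry 12
  4×15+12 = 72 → write 0 carry 9
  1×15+9 = 24 → write 0 carry 3
  0×15+3 = 3 → write 3
  6×15 = 90 → write 2 carry 11
  3×15+11 = 56 → write 0 carry 7
  remaining carry: 7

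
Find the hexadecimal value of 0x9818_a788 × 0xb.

0x6890f32d8

Multiply each base-16 digit by 11, carrying:
  8×11 = 88 → write 8 carry 5
  8×11+5 = 93 → write d carry 5
  7×11+5 = 82 → write 2 carry 5
  a×11+5 = 115 → write 3 carry 7
  8×11+7 = 95 → write f carry 5
  1×11+5 = 16 → write 0 carry 1
  8×11+1 = 89 → write 9 carry 5
  9×11+5 = 104 → write 8 carry 6
  remaining carry: 6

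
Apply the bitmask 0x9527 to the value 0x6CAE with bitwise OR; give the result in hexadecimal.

0xFDAF

OR each hex digit independently (no carries):
  6|9=F, C|5=D, A|2=A, E|7=F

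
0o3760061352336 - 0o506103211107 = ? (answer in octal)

Subtract column by column in base 8:
  6-7 → 7 (borrow)
  3-0-1 → 2
  3-1 → 2
  2-1 → 1
  5-1 → 4
  3-2 → 1
  1-3 → 6 (borrow)
  6-0-1 → 5
  0-1 → 7 (borrow)
  0-6-1 → 1 (borrow)
  6-0-1 → 5
  7-5 → 2
  3-0 → 3

0o3251756141227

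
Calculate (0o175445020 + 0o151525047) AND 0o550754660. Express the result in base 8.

Add column by column in base 8, right to left:
  0+7 = 7
  2+4 = 6
  0+0 = 0
  5+5 = 2 carry 1
  4+2+1 = 7
  4+5 = 1 carry 1
  5+1+1 = 7
  7+5 = 4 carry 1
  1+1+1 = 3
Sum = 0o347172067; now AND with 0o550754660:
  3&5=1, 4&5=4, 7&0=0, 1&7=1, 7&5=5, 2&4=0, 0&6=0, 6&6=6, 7&0=0

0o140150060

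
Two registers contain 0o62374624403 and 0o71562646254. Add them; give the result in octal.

0o154157472657

Add column by column in base 8, right to left:
  3+4 = 7
  0+5 = 5
  4+2 = 6
  4+6 = 2 carry 1
  2+4+1 = 7
  6+6 = 4 carry 1
  4+2+1 = 7
  7+6 = 5 carry 1
  3+5+1 = 1 carry 1
  2+1+1 = 4
  6+7 = 5 carry 1
  final carry 1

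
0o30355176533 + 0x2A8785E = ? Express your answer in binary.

0b11000110010111010111010110111001

0o30355176533 = 0b11000011101101001111110101011011 in binary.
0x2A8785E = 0b10101010000111100001011110 in binary.
Add column by column in base 2, right to left:
  1+0 = 1
  1+1 = 0 carry 1
  0+1+1 = 0 carry 1
  1+1+1 = 1 carry 1
  1+1+1 = 1 carry 1
  0+0+1 = 1
  1+1 = 0 carry 1
  0+0+1 = 1
  1+0 = 1
  0+0 = 0
  1+0 = 1
  1+1 = 0 carry 1
  1+1+1 = 1 carry 1
  1+1+1 = 1 carry 1
  1+1+1 = 1 carry 1
  1+0+1 = 0 carry 1
  0+0+1 = 1
  0+0 = 0
  1+0 = 1
  0+1 = 1
  1+0 = 1
  1+1 = 0 carry 1
  0+0+1 = 1
  1+1 = 0 carry 1
  1+0+1 = 0 carry 1
  1+1+1 = 1 carry 1
  0+0+1 = 1
  0+0 = 0
  0+0 = 0
  0+0 = 0
  1+0 = 1
  1+0 = 1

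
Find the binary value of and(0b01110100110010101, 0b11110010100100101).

0b01110000100000101

AND bit by bit (1 only where both bits are 1):
  01110100110010101
& 11110010100100101
= 01110000100000101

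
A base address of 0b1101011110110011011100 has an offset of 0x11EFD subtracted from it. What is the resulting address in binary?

0b1101001100110111011111

0x11EFD = 0b10001111011111101 in binary.
Subtract column by column in base 2:
  0-1 → 1 (borrow)
  0-0-1 → 1 (borrow)
  1-1-1 → 1 (borrow)
  1-1-1 → 1 (borrow)
  1-1-1 → 1 (borrow)
  0-1-1 → 0 (borrow)
  1-1-1 → 1 (borrow)
  1-1-1 → 1 (borrow)
  0-0-1 → 1 (borrow)
  0-1-1 → 0 (borrow)
  1-1-1 → 1 (borrow)
  1-1-1 → 1 (borrow)
  0-1-1 → 0 (borrow)
  1-0-1 → 0
  1-0 → 1
  1-0 → 1
  1-1 → 0
  0-0 → 0
  1-0 → 1
  0-0 → 0
  1-0 → 1
  1-0 → 1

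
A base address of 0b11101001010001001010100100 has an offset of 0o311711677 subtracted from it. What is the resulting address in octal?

0b11101001010001001010100100 = 0o351211244 in octal.
Subtract column by column in base 8:
  4-7 → 5 (borrow)
  4-7-1 → 4 (borrow)
  2-6-1 → 3 (borrow)
  1-1-1 → 7 (borrow)
  1-1-1 → 7 (borrow)
  2-7-1 → 2 (borrow)
  1-1-1 → 7 (borrow)
  5-1-1 → 3
  3-3 → 0

0o37277345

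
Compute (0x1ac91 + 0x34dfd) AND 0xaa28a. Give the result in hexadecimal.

0xa28a

Add column by column in base 16, right to left:
  1+d = e
  9+f = 8 carry 1
  c+d+1 = a carry 1
  a+4+1 = f
  1+3 = 4
Sum = 0x4fa8e; now AND with 0xaa28a:
  4&a=0, f&a=a, a&2=2, 8&8=8, e&a=a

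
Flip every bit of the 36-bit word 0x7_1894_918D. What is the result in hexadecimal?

0x8E76B6E72

Each hex digit d becomes F−d:
  7→8, 1→E, 8→7, 9→6, 4→B, 9→6, 1→E, 8→7, D→2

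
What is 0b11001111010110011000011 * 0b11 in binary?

Multiply each base-2 digit by 3, carrying:
  1×3 = 3 → write 1 carry 1
  1×3+1 = 4 → write 0 carry 2
  0×3+2 = 2 → write 0 carry 1
  0×3+1 = 1 → write 1
  0×3 = 0 → write 0
  0×3 = 0 → write 0
  1×3 = 3 → write 1 carry 1
  1×3+1 = 4 → write 0 carry 2
  0×3+2 = 2 → write 0 carry 1
  0×3+1 = 1 → write 1
  1×3 = 3 → write 1 carry 1
  1×3+1 = 4 → write 0 carry 2
  0×3+2 = 2 → write 0 carry 1
  1×3+1 = 4 → write 0 carry 2
  0×3+2 = 2 → write 0 carry 1
  1×3+1 = 4 → write 0 carry 2
  1×3+2 = 5 → write 1 carry 2
  1×3+2 = 5 → write 1 carry 2
  1×3+2 = 5 → write 1 carry 2
  0×3+2 = 2 → write 0 carry 1
  0×3+1 = 1 → write 1
  1×3 = 3 → write 1 carry 1
  1×3+1 = 4 → write 0 carry 2
  remaining carry: 10

0b1001101110000011001001001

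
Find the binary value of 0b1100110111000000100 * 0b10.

Multiply each base-2 digit by 2, carrying:
  0×2 = 0 → write 0
  0×2 = 0 → write 0
  1×2 = 2 → write 0 carry 1
  0×2+1 = 1 → write 1
  0×2 = 0 → write 0
  0×2 = 0 → write 0
  0×2 = 0 → write 0
  0×2 = 0 → write 0
  0×2 = 0 → write 0
  1×2 = 2 → write 0 carry 1
  1×2+1 = 3 → write 1 carry 1
  1×2+1 = 3 → write 1 carry 1
  0×2+1 = 1 → write 1
  1×2 = 2 → write 0 carry 1
  1×2+1 = 3 → write 1 carry 1
  0×2+1 = 1 → write 1
  0×2 = 0 → write 0
  1×2 = 2 → write 0 carry 1
  1×2+1 = 3 → write 1 carry 1
  remaining carry: 1

0b11001101110000001000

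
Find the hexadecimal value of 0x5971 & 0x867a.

0x0070

AND each hex digit independently (no carries):
  5&8=0, 9&6=0, 7&7=7, 1&a=0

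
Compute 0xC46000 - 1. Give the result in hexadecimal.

The trailing 3 digits are 0, so subtracting 1 borrows through: they become F and the next digit up decrements.

0xC45FFF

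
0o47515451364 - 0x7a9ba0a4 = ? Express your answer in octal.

0o30246531120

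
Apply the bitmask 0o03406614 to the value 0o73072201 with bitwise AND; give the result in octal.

0o03002200

AND each oct digit independently (no carries):
  7&0=0, 3&3=3, 0&4=0, 7&0=0, 2&6=2, 2&6=2, 0&1=0, 1&4=0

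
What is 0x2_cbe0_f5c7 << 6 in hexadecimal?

0xb2f83d71c0

6 bits is not a whole number of base-16 digits; in binary: 1011001011111000001111010111000111 << 6 = 1011001011111000001111010111000111000000.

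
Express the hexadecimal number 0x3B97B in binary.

Expand each hex digit to 4 bits: 3=0011 B=1011 9=1001 7=0111 B=1011.

0b111011100101111011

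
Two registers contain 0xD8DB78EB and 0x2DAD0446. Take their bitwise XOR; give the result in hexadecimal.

XOR each hex digit independently (no carries):
  D^2=F, 8^D=5, D^A=7, B^D=6, 7^0=7, 8^4=C, E^4=A, B^6=D

0xF5767CAD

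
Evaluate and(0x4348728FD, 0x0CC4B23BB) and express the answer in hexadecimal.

0x0040320B9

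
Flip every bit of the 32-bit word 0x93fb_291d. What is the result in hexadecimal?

Each hex digit d becomes f−d:
  9→6, 3→c, f→0, b→4, 2→d, 9→6, 1→e, d→2

0x6c04d6e2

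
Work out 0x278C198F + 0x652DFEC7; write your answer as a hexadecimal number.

Add column by column in base 16, right to left:
  F+7 = 6 carry 1
  8+C+1 = 5 carry 1
  9+E+1 = 8 carry 1
  1+F+1 = 1 carry 1
  C+D+1 = A carry 1
  8+2+1 = B
  7+5 = C
  2+6 = 8

0x8CBA1856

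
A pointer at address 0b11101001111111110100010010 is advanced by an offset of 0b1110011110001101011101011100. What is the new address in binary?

0b10010001000001101010001101110

Add column by column in base 2, right to left:
  0+0 = 0
  1+0 = 1
  0+1 = 1
  0+1 = 1
  1+1 = 0 carry 1
  0+0+1 = 1
  0+1 = 1
  0+0 = 0
  1+1 = 0 carry 1
  0+1+1 = 0 carry 1
  1+1+1 = 1 carry 1
  1+0+1 = 0 carry 1
  1+1+1 = 1 carry 1
  1+0+1 = 0 carry 1
  1+1+1 = 1 carry 1
  1+1+1 = 1 carry 1
  1+0+1 = 0 carry 1
  1+0+1 = 0 carry 1
  1+0+1 = 0 carry 1
  0+1+1 = 0 carry 1
  0+1+1 = 0 carry 1
  1+1+1 = 1 carry 1
  0+1+1 = 0 carry 1
  1+0+1 = 0 carry 1
  1+0+1 = 0 carry 1
  1+1+1 = 1 carry 1
  0+1+1 = 0 carry 1
  0+1+1 = 0 carry 1
  final carry 1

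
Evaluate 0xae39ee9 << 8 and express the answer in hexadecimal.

0xae39ee900

Shifting left by 8 bits = 2 hex digits: append 2 zeros.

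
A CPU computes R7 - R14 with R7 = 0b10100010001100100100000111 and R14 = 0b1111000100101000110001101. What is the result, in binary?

0b101001100111011101111010

Subtract column by column in base 2:
  1-1 → 0
  1-0 → 1
  1-1 → 0
  0-1 → 1 (borrow)
  0-0-1 → 1 (borrow)
  0-0-1 → 1 (borrow)
  0-0-1 → 1 (borrow)
  0-1-1 → 0 (borrow)
  1-1-1 → 1 (borrow)
  0-0-1 → 1 (borrow)
  0-0-1 → 1 (borrow)
  1-0-1 → 0
  0-1 → 1 (borrow)
  0-0-1 → 1 (borrow)
  1-1-1 → 1 (borrow)
  1-0-1 → 0
  0-0 → 0
  0-1 → 1 (borrow)
  0-0-1 → 1 (borrow)
  1-0-1 → 0
  0-0 → 0
  0-1 → 1 (borrow)
  0-1-1 → 0 (borrow)
  1-1-1 → 1 (borrow)
  0-1-1 → 0 (borrow)
  1-0-1 → 0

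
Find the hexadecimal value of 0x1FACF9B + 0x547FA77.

0x742CA12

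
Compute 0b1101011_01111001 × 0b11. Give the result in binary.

Multiply each base-2 digit by 3, carrying:
  1×3 = 3 → write 1 carry 1
  0×3+1 = 1 → write 1
  0×3 = 0 → write 0
  1×3 = 3 → write 1 carry 1
  1×3+1 = 4 → write 0 carry 2
  1×3+2 = 5 → write 1 carry 2
  1×3+2 = 5 → write 1 carry 2
  0×3+2 = 2 → write 0 carry 1
  1×3+1 = 4 → write 0 carry 2
  1×3+2 = 5 → write 1 carry 2
  0×3+2 = 2 → write 0 carry 1
  1×3+1 = 4 → write 0 carry 2
  0×3+2 = 2 → write 0 carry 1
  1×3+1 = 4 → write 0 carry 2
  1×3+2 = 5 → write 1 carry 2
  remaining carry: 10

0b10100001001101011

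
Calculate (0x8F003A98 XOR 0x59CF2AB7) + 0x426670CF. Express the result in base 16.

0x1193580FE

First 0x8F003A98 XOR 0x59CF2AB7 = 0xD6CF102F.
Add column by column in base 16, right to left:
  F+F = E carry 1
  2+C+1 = F
  0+0 = 0
  1+7 = 8
  F+6 = 5 carry 1
  C+6+1 = 3 carry 1
  6+2+1 = 9
  D+4 = 1 carry 1
  final carry 1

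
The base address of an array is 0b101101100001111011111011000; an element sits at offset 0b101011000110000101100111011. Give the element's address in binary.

Add column by column in base 2, right to left:
  0+1 = 1
  0+1 = 1
  0+0 = 0
  1+1 = 0 carry 1
  1+1+1 = 1 carry 1
  0+1+1 = 0 carry 1
  1+0+1 = 0 carry 1
  1+0+1 = 0 carry 1
  1+1+1 = 1 carry 1
  1+1+1 = 1 carry 1
  1+0+1 = 0 carry 1
  0+1+1 = 0 carry 1
  1+0+1 = 0 carry 1
  1+0+1 = 0 carry 1
  1+0+1 = 0 carry 1
  1+0+1 = 0 carry 1
  0+1+1 = 0 carry 1
  0+1+1 = 0 carry 1
  0+0+1 = 1
  0+0 = 0
  1+0 = 1
  1+1 = 0 carry 1
  0+1+1 = 0 carry 1
  1+0+1 = 0 carry 1
  1+1+1 = 1 carry 1
  0+0+1 = 1
  1+1 = 0 carry 1
  final carry 1

0b1011000101000000001100010011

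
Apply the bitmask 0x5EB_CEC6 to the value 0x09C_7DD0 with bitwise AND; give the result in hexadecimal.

0x0884CC0

AND each hex digit independently (no carries):
  0&5=0, 9&E=8, C&B=8, 7&C=4, D&E=C, D&C=C, 0&6=0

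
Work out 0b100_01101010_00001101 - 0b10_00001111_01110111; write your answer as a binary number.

Subtract column by column in base 2:
  1-1 → 0
  0-1 → 1 (borrow)
  1-1-1 → 1 (borrow)
  1-0-1 → 0
  0-1 → 1 (borrow)
  0-1-1 → 0 (borrow)
  0-1-1 → 0 (borrow)
  0-0-1 → 1 (borrow)
  0-1-1 → 0 (borrow)
  1-1-1 → 1 (borrow)
  0-1-1 → 0 (borrow)
  1-1-1 → 1 (borrow)
  0-0-1 → 1 (borrow)
  1-0-1 → 0
  1-0 → 1
  0-0 → 0
  0-0 → 0
  0-1 → 1 (borrow)
  1-0-1 → 0

0b100101101010010110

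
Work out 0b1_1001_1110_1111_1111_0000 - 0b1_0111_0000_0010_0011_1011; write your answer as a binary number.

Subtract column by column in base 2:
  0-1 → 1 (borrow)
  0-1-1 → 0 (borrow)
  0-0-1 → 1 (borrow)
  0-1-1 → 0 (borrow)
  1-1-1 → 1 (borrow)
  1-1-1 → 1 (borrow)
  1-0-1 → 0
  1-0 → 1
  1-0 → 1
  1-1 → 0
  1-0 → 1
  1-0 → 1
  0-0 → 0
  1-0 → 1
  1-0 → 1
  1-0 → 1
  1-1 → 0
  0-1 → 1 (borrow)
  0-1-1 → 0 (borrow)
  1-0-1 → 0
  1-1 → 0

0b101110110110110101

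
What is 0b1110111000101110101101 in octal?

0o16705655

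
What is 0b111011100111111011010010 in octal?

0o73477322

Group the bits in threes: 111 011 100 111 111 011 010 010 → 73477322.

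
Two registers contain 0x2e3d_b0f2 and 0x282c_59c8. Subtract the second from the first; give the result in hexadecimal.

0x611572a

Subtract column by column in base 16:
  2-8 → a (borrow)
  f-c-1 → 2
  0-9 → 7 (borrow)
  b-5-1 → 5
  d-c → 1
  3-2 → 1
  e-8 → 6
  2-2 → 0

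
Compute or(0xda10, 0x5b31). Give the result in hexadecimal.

OR each hex digit independently (no carries):
  d|5=d, a|b=b, 1|3=3, 0|1=1

0xdb31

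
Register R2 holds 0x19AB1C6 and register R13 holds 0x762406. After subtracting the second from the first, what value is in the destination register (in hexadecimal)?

0x1248DC0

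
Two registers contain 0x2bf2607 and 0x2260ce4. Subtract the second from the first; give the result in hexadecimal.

Subtract column by column in base 16:
  7-4 → 3
  0-e → 2 (borrow)
  6-c-1 → 9 (borrow)
  2-0-1 → 1
  f-6 → 9
  b-2 → 9
  2-2 → 0

0x991923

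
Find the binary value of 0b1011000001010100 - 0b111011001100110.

0b11100111101110

Subtract column by column in base 2:
  0-0 → 0
  0-1 → 1 (borrow)
  1-1-1 → 1 (borrow)
  0-0-1 → 1 (borrow)
  1-0-1 → 0
  0-1 → 1 (borrow)
  1-1-1 → 1 (borrow)
  0-0-1 → 1 (borrow)
  0-0-1 → 1 (borrow)
  0-1-1 → 0 (borrow)
  0-1-1 → 0 (borrow)
  0-0-1 → 1 (borrow)
  1-1-1 → 1 (borrow)
  1-1-1 → 1 (borrow)
  0-1-1 → 0 (borrow)
  1-0-1 → 0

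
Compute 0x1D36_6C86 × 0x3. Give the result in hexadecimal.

0x57A34592

Multiply each base-16 digit by 3, carrying:
  6×3 = 18 → write 2 carry 1
  8×3+1 = 25 → write 9 carry 1
  C×3+1 = 37 → write 5 carry 2
  6×3+2 = 20 → write 4 carry 1
  6×3+1 = 19 → write 3 carry 1
  3×3+1 = 10 → write A
  D×3 = 39 → write 7 carry 2
  1×3+2 = 5 → write 5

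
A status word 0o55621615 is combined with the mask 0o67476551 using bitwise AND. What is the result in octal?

AND each oct digit independently (no carries):
  5&6=4, 5&7=5, 6&4=4, 2&7=2, 1&6=0, 6&5=4, 1&5=1, 5&1=1

0o45420411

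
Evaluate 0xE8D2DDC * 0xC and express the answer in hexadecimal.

0xAE9E2650

Multiply each base-16 digit by 12, carrying:
  C×12 = 144 → write 0 carry 9
  D×12+9 = 165 → write 5 carry 10
  D×12+10 = 166 → write 6 carry 10
  2×12+10 = 34 → write 2 carry 2
  D×12+2 = 158 → write E carry 9
  8×12+9 = 105 → write 9 carry 6
  E×12+6 = 174 → write E carry 10
  remaining carry: A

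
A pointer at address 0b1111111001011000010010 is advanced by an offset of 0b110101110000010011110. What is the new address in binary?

Add column by column in base 2, right to left:
  0+0 = 0
  1+1 = 0 carry 1
  0+1+1 = 0 carry 1
  0+1+1 = 0 carry 1
  1+1+1 = 1 carry 1
  0+0+1 = 1
  0+0 = 0
  0+1 = 1
  0+0 = 0
  1+0 = 1
  1+0 = 1
  0+0 = 0
  1+0 = 1
  0+1 = 1
  0+1 = 1
  1+1 = 0 carry 1
  1+0+1 = 0 carry 1
  1+1+1 = 1 carry 1
  1+0+1 = 0 carry 1
  1+1+1 = 1 carry 1
  1+1+1 = 1 carry 1
  1+0+1 = 0 carry 1
  final carry 1

0b10110100111011010110000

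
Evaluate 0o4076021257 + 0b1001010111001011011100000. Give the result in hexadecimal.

0o4076021257 = 0x20F822AF in hexadecimal.
0b1001010111001011011100000 = 0x12B96E0 in hexadecimal.
Add column by column in base 16, right to left:
  F+0 = F
  A+E = 8 carry 1
  2+6+1 = 9
  2+9 = B
  8+B = 3 carry 1
  F+2+1 = 2 carry 1
  0+1+1 = 2
  2+0 = 2

0x2223B98F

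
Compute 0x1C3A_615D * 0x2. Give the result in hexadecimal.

0x3874C2BA

Multiply each base-16 digit by 2, carrying:
  D×2 = 26 → write A carry 1
  5×2+1 = 11 → write B
  1×2 = 2 → write 2
  6×2 = 12 → write C
  A×2 = 20 → write 4 carry 1
  3×2+1 = 7 → write 7
  C×2 = 24 → write 8 carry 1
  1×2+1 = 3 → write 3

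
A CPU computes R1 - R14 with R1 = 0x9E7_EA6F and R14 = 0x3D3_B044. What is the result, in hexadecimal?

0x6143A2B

Subtract column by column in base 16:
  F-4 → B
  6-4 → 2
  A-0 → A
  E-B → 3
  7-3 → 4
  E-D → 1
  9-3 → 6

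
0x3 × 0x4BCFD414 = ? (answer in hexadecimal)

Multiply each base-16 digit by 3, carrying:
  4×3 = 12 → write C
  1×3 = 3 → write 3
  4×3 = 12 → write C
  D×3 = 39 → write 7 carry 2
  F×3+2 = 47 → write F carry 2
  C×3+2 = 38 → write 6 carry 2
  B×3+2 = 35 → write 3 carry 2
  4×3+2 = 14 → write E

0xE36F7C3C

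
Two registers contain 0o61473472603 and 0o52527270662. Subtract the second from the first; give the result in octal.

Subtract column by column in base 8:
  3-2 → 1
  0-6 → 2 (borrow)
  6-6-1 → 7 (borrow)
  2-0-1 → 1
  7-7 → 0
  4-2 → 2
  3-7 → 4 (borrow)
  7-2-1 → 4
  4-5 → 7 (borrow)
  1-2-1 → 6 (borrow)
  6-5-1 → 0

0o6744201721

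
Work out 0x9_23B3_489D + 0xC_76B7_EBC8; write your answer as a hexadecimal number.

Add column by column in base 16, right to left:
  D+8 = 5 carry 1
  9+C+1 = 6 carry 1
  8+B+1 = 4 carry 1
  4+E+1 = 3 carry 1
  3+7+1 = B
  B+B = 6 carry 1
  3+6+1 = A
  2+7 = 9
  9+C = 5 carry 1
  final carry 1

0x159A6B3465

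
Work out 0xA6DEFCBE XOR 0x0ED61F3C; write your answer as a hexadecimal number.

0xA808E382

XOR each hex digit independently (no carries):
  A^0=A, 6^E=8, D^D=0, E^6=8, F^1=E, C^F=3, B^3=8, E^C=2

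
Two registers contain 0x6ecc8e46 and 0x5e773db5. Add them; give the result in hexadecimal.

Add column by column in base 16, right to left:
  6+5 = b
  4+b = f
  e+d = b carry 1
  8+3+1 = c
  c+7 = 3 carry 1
  c+7+1 = 4 carry 1
  e+e+1 = d carry 1
  6+5+1 = c

0xcd43cbfb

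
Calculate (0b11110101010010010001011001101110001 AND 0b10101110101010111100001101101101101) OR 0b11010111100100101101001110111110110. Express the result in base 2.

0b11110101010010010001011001101110001 AND 0b10101110101010111100001101101101101 = 0b10100100000010010000001001101100001.
Then OR with 0b11010111100100101101001110111110110.

0b11110111100110111101001111111110111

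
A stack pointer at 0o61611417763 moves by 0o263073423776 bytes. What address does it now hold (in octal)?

0o344705043761

Add column by column in base 8, right to left:
  3+6 = 1 carry 1
  6+7+1 = 6 carry 1
  7+7+1 = 7 carry 1
  7+3+1 = 3 carry 1
  1+2+1 = 4
  4+4 = 0 carry 1
  1+3+1 = 5
  1+7 = 0 carry 1
  6+0+1 = 7
  1+3 = 4
  6+6 = 4 carry 1
  0+2+1 = 3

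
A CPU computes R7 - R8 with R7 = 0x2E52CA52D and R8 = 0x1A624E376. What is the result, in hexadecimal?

Subtract column by column in base 16:
  D-6 → 7
  2-7 → B (borrow)
  5-3-1 → 1
  A-E → C (borrow)
  C-4-1 → 7
  2-2 → 0
  5-6 → F (borrow)
  E-A-1 → 3
  2-1 → 1

0x13F07C1B7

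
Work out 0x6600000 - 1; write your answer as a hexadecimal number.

The trailing 5 digits are 0, so subtracting 1 borrows through: they become F and the next digit up decrements.

0x65FFFFF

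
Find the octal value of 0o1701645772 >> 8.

0o3603513

8 bits is not a whole number of base-8 digits; in binary: 1111000001110100101111111010 >> 8 = 11110000011101001011.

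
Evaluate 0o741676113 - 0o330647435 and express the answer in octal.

Subtract column by column in base 8:
  3-5 → 6 (borrow)
  1-3-1 → 5 (borrow)
  1-4-1 → 4 (borrow)
  6-7-1 → 6 (borrow)
  7-4-1 → 2
  6-6 → 0
  1-0 → 1
  4-3 → 1
  7-3 → 4

0o411026456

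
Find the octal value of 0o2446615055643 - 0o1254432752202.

0o1172162103441

Subtract column by column in base 8:
  3-2 → 1
  4-0 → 4
  6-2 → 4
  5-2 → 3
  5-5 → 0
  0-7 → 1 (borrow)
  5-2-1 → 2
  1-3 → 6 (borrow)
  6-4-1 → 1
  6-4 → 2
  4-5 → 7 (borrow)
  4-2-1 → 1
  2-1 → 1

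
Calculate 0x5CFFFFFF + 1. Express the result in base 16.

0x5D000000

The trailing 6 digits are F (max in base 16), so adding 1 cascades: they roll to 0 and the next digit up increments.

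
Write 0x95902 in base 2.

0b10010101100100000010

Expand each hex digit to 4 bits: 9=1001 5=0101 9=1001 0=0000 2=0010.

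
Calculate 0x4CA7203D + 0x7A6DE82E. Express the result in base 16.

Add column by column in base 16, right to left:
  D+E = B carry 1
  3+2+1 = 6
  0+8 = 8
  2+E = 0 carry 1
  7+D+1 = 5 carry 1
  A+6+1 = 1 carry 1
  C+A+1 = 7 carry 1
  4+7+1 = C

0xC715086B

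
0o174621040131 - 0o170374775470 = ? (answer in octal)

0o4224042441

Subtract column by column in base 8:
  1-0 → 1
  3-7 → 4 (borrow)
  1-4-1 → 4 (borrow)
  0-5-1 → 2 (borrow)
  4-7-1 → 4 (borrow)
  0-7-1 → 0 (borrow)
  1-4-1 → 4 (borrow)
  2-7-1 → 2 (borrow)
  6-3-1 → 2
  4-0 → 4
  7-7 → 0
  1-1 → 0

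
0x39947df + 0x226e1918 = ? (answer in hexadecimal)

0x260760f7

Add column by column in base 16, right to left:
  f+8 = 7 carry 1
  d+1+1 = f
  7+9 = 0 carry 1
  4+1+1 = 6
  9+e = 7 carry 1
  9+6+1 = 0 carry 1
  3+2+1 = 6
  0+2 = 2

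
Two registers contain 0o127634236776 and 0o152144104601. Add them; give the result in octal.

Add column by column in base 8, right to left:
  6+1 = 7
  7+0 = 7
  7+6 = 5 carry 1
  6+4+1 = 3 carry 1
  3+0+1 = 4
  2+1 = 3
  4+4 = 0 carry 1
  3+4+1 = 0 carry 1
  6+1+1 = 0 carry 1
  7+2+1 = 2 carry 1
  2+5+1 = 0 carry 1
  1+1+1 = 3

0o302000343577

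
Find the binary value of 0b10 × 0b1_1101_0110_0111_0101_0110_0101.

0b11101011001110101011001010

Multiply each base-2 digit by 2, carrying:
  1×2 = 2 → write 0 carry 1
  0×2+1 = 1 → write 1
  1×2 = 2 → write 0 carry 1
  0×2+1 = 1 → write 1
  0×2 = 0 → write 0
  1×2 = 2 → write 0 carry 1
  1×2+1 = 3 → write 1 carry 1
  0×2+1 = 1 → write 1
  1×2 = 2 → write 0 carry 1
  0×2+1 = 1 → write 1
  1×2 = 2 → write 0 carry 1
  0×2+1 = 1 → write 1
  1×2 = 2 → write 0 carry 1
  1×2+1 = 3 → write 1 carry 1
  1×2+1 = 3 → write 1 carry 1
  0×2+1 = 1 → write 1
  0×2 = 0 → write 0
  1×2 = 2 → write 0 carry 1
  1×2+1 = 3 → write 1 carry 1
  0×2+1 = 1 → write 1
  1×2 = 2 → write 0 carry 1
  0×2+1 = 1 → write 1
  1×2 = 2 → write 0 carry 1
  1×2+1 = 3 → write 1 carry 1
  1×2+1 = 3 → write 1 carry 1
  remaining carry: 1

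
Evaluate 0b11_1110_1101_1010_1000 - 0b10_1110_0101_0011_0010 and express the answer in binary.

0b10000100001110110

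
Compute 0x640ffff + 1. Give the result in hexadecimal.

The trailing 4 digits are F (max in base 16), so adding 1 cascades: they roll to 0 and the next digit up increments.

0x6410000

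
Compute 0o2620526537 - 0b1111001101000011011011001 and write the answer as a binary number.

0b10100010111000010011010000110

0o2620526537 = 0b10110010000101010110101011111 in binary.
Subtract column by column in base 2:
  1-1 → 0
  1-0 → 1
  1-0 → 1
  1-1 → 0
  1-1 → 0
  0-0 → 0
  1-1 → 0
  0-1 → 1 (borrow)
  1-0-1 → 0
  0-1 → 1 (borrow)
  1-1-1 → 1 (borrow)
  1-0-1 → 0
  0-0 → 0
  1-0 → 1
  0-0 → 0
  1-1 → 0
  0-0 → 0
  1-1 → 0
  0-1 → 1 (borrow)
  0-0-1 → 1 (borrow)
  0-0-1 → 1 (borrow)
  0-1-1 → 0 (borrow)
  1-1-1 → 1 (borrow)
  0-1-1 → 0 (borrow)
  0-1-1 → 0 (borrow)
  1-0-1 → 0
  1-0 → 1
  0-0 → 0
  1-0 → 1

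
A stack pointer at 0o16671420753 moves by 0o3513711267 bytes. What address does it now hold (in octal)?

0o22405332242

Add column by column in base 8, right to left:
  3+7 = 2 carry 1
  5+6+1 = 4 carry 1
  7+2+1 = 2 carry 1
  0+1+1 = 2
  2+1 = 3
  4+7 = 3 carry 1
  1+3+1 = 5
  7+1 = 0 carry 1
  6+5+1 = 4 carry 1
  6+3+1 = 2 carry 1
  1+0+1 = 2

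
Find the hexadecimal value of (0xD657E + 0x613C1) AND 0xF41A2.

Add column by column in base 16, right to left:
  E+1 = F
  7+C = 3 carry 1
  5+3+1 = 9
  6+1 = 7
  D+6 = 3 carry 1
  final carry 1
Sum = 0x13793F; now AND with 0xF41A2:
  1&0=0, 3&F=3, 7&4=4, 9&1=1, 3&A=2, F&2=2

0x34122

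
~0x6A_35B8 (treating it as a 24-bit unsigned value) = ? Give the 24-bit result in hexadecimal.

0x95CA47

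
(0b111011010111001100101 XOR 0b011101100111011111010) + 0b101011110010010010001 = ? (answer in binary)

First 0b111011010111001100101 XOR 0b011101100111011111010 = 0b100110110000010011111.
Add column by column in base 2, right to left:
  1+1 = 0 carry 1
  1+0+1 = 0 carry 1
  1+0+1 = 0 carry 1
  1+0+1 = 0 carry 1
  1+1+1 = 1 carry 1
  0+0+1 = 1
  0+0 = 0
  1+1 = 0 carry 1
  0+0+1 = 1
  0+0 = 0
  0+1 = 1
  0+0 = 0
  0+0 = 0
  1+1 = 0 carry 1
  1+1+1 = 1 carry 1
  0+1+1 = 0 carry 1
  1+1+1 = 1 carry 1
  1+0+1 = 0 carry 1
  0+1+1 = 0 carry 1
  0+0+1 = 1
  1+1 = 0 carry 1
  final carry 1

0b1010010100010100110000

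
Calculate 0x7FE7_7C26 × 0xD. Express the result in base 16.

0x67EC14DEE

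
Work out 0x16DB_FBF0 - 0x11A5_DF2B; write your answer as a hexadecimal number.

Subtract column by column in base 16:
  0-B → 5 (borrow)
  F-2-1 → C
  B-F → C (borrow)
  F-D-1 → 1
  B-5 → 6
  D-A → 3
  6-1 → 5
  1-1 → 0

0x5361CC5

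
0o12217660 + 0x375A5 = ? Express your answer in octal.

0o13112525

0x375A5 = 0o672645 in octal.
Add column by column in base 8, right to left:
  0+5 = 5
  6+4 = 2 carry 1
  6+6+1 = 5 carry 1
  7+2+1 = 2 carry 1
  1+7+1 = 1 carry 1
  2+6+1 = 1 carry 1
  2+0+1 = 3
  1+0 = 1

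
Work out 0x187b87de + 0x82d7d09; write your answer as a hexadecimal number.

0x20a904e7

Add column by column in base 16, right to left:
  e+9 = 7 carry 1
  d+0+1 = e
  7+d = 4 carry 1
  8+7+1 = 0 carry 1
  b+d+1 = 9 carry 1
  7+2+1 = a
  8+8 = 0 carry 1
  1+0+1 = 2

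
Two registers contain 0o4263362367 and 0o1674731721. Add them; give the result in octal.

Add column by column in base 8, right to left:
  7+1 = 0 carry 1
  6+2+1 = 1 carry 1
  3+7+1 = 3 carry 1
  2+1+1 = 4
  6+3 = 1 carry 1
  3+7+1 = 3 carry 1
  3+4+1 = 0 carry 1
  6+7+1 = 6 carry 1
  2+6+1 = 1 carry 1
  4+1+1 = 6

0o6160314310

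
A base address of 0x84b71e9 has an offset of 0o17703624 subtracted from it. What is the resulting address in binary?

0b1000000010111110101001010101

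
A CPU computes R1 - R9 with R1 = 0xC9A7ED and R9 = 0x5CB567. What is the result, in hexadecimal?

0x6CF286

Subtract column by column in base 16:
  D-7 → 6
  E-6 → 8
  7-5 → 2
  A-B → F (borrow)
  9-C-1 → C (borrow)
  C-5-1 → 6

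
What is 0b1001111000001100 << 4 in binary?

Left shift by 4: append 4 zero bits.

0b10011110000011000000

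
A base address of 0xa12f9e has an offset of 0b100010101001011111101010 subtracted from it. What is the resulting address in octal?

0o5513664

0xa12f9e = 0o50227636 in octal.
0b100010101001011111101010 = 0o42513752 in octal.
Subtract column by column in base 8:
  6-2 → 4
  3-5 → 6 (borrow)
  6-7-1 → 6 (borrow)
  7-3-1 → 3
  2-1 → 1
  2-5 → 5 (borrow)
  0-2-1 → 5 (borrow)
  5-4-1 → 0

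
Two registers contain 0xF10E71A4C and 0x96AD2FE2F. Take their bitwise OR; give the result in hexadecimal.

0xF7AF7FE6F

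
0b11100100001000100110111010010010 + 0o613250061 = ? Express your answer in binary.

0b11101010010011111011111011000011

0o613250061 = 0b110001011010101000000110001 in binary.
Add column by column in base 2, right to left:
  0+1 = 1
  1+0 = 1
  0+0 = 0
  0+0 = 0
  1+1 = 0 carry 1
  0+1+1 = 0 carry 1
  0+0+1 = 1
  1+0 = 1
  0+0 = 0
  1+0 = 1
  1+0 = 1
  1+0 = 1
  0+1 = 1
  1+0 = 1
  1+1 = 0 carry 1
  0+0+1 = 1
  0+1 = 1
  1+0 = 1
  0+1 = 1
  0+1 = 1
  0+0 = 0
  1+1 = 0 carry 1
  0+0+1 = 1
  0+0 = 0
  0+0 = 0
  0+1 = 1
  1+1 = 0 carry 1
  0+0+1 = 1
  0+0 = 0
  1+0 = 1
  1+0 = 1
  1+0 = 1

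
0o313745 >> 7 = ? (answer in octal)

0o1457

7 bits is not a whole number of base-8 digits; in binary: 11001011111100101 >> 7 = 1100101111.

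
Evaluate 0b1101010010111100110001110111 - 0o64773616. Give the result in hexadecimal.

0b1101010010111100110001110111 = 0xD4BCC77 in hexadecimal.
0o64773616 = 0xD3F78E in hexadecimal.
Subtract column by column in base 16:
  7-E → 9 (borrow)
  7-8-1 → E (borrow)
  C-7-1 → 4
  C-F → D (borrow)
  B-3-1 → 7
  4-D → 7 (borrow)
  D-0-1 → C

0xC77D4E9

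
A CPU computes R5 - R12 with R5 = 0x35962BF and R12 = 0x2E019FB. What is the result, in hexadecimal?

Subtract column by column in base 16:
  F-B → 4
  B-F → C (borrow)
  2-9-1 → 8 (borrow)
  6-1-1 → 4
  9-0 → 9
  5-E → 7 (borrow)
  3-2-1 → 0

0x7948C4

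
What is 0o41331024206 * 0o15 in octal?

0o662405407316

Multiply each base-8 digit by 13, carrying:
  6×13 = 78 → write 6 carry 9
  0×13+9 = 9 → write 1 carry 1
  2×13+1 = 27 → write 3 carry 3
  4×13+3 = 55 → write 7 carry 6
  2×13+6 = 32 → write 0 carry 4
  0×13+4 = 4 → write 4
  1×13 = 13 → write 5 carry 1
  3×13+1 = 40 → write 0 carry 5
  3×13+5 = 44 → write 4 carry 5
  1×13+5 = 18 → write 2 carry 2
  4×13+2 = 54 → write 6 carry 6
  remaining carry: 6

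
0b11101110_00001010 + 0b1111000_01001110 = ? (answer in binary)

Add column by column in base 2, right to left:
  0+0 = 0
  1+1 = 0 carry 1
  0+1+1 = 0 carry 1
  1+1+1 = 1 carry 1
  0+0+1 = 1
  0+0 = 0
  0+1 = 1
  0+0 = 0
  0+0 = 0
  1+0 = 1
  1+0 = 1
  1+1 = 0 carry 1
  0+1+1 = 0 carry 1
  1+1+1 = 1 carry 1
  1+1+1 = 1 carry 1
  1+0+1 = 0 carry 1
  final carry 1

0b10110011001011000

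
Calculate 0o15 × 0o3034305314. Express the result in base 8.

Multiply each base-8 digit by 13, carrying:
  4×13 = 52 → write 4 carry 6
  1×13+6 = 19 → write 3 carry 2
  3×13+2 = 41 → write 1 carry 5
  5×13+5 = 70 → write 6 carry 8
  0×13+8 = 8 → write 0 carry 1
  3×13+1 = 40 → write 0 carry 5
  4×13+5 = 57 → write 1 carry 7
  3×13+7 = 46 → write 6 carry 5
  0×13+5 = 5 → write 5
  3×13 = 39 → write 7 carry 4
  remaining carry: 4

0o47561006134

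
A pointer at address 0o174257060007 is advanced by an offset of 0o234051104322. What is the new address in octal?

0o430330164331

Add column by column in base 8, right to left:
  7+2 = 1 carry 1
  0+2+1 = 3
  0+3 = 3
  0+4 = 4
  6+0 = 6
  0+1 = 1
  7+1 = 0 carry 1
  5+5+1 = 3 carry 1
  2+0+1 = 3
  4+4 = 0 carry 1
  7+3+1 = 3 carry 1
  1+2+1 = 4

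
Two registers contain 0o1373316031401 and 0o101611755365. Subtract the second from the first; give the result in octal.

0o1271504054014

Subtract column by column in base 8:
  1-5 → 4 (borrow)
  0-6-1 → 1 (borrow)
  4-3-1 → 0
  1-5 → 4 (borrow)
  3-5-1 → 5 (borrow)
  0-7-1 → 0 (borrow)
  6-1-1 → 4
  1-1 → 0
  3-6 → 5 (borrow)
  3-1-1 → 1
  7-0 → 7
  3-1 → 2
  1-0 → 1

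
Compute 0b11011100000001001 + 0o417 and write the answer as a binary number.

0o417 = 0b100001111 in binary.
Add column by column in base 2, right to left:
  1+1 = 0 carry 1
  0+1+1 = 0 carry 1
  0+1+1 = 0 carry 1
  1+1+1 = 1 carry 1
  0+0+1 = 1
  0+0 = 0
  0+0 = 0
  0+0 = 0
  0+1 = 1
  0+0 = 0
  0+0 = 0
  1+0 = 1
  1+0 = 1
  1+0 = 1
  0+0 = 0
  1+0 = 1
  1+0 = 1

0b11011100100011000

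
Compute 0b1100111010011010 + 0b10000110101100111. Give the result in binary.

0b11101110000000001

Add column by column in base 2, right to left:
  0+1 = 1
  1+1 = 0 carry 1
  0+1+1 = 0 carry 1
  1+0+1 = 0 carry 1
  1+0+1 = 0 carry 1
  0+1+1 = 0 carry 1
  0+1+1 = 0 carry 1
  1+0+1 = 0 carry 1
  0+1+1 = 0 carry 1
  1+0+1 = 0 carry 1
  1+1+1 = 1 carry 1
  1+1+1 = 1 carry 1
  0+0+1 = 1
  0+0 = 0
  1+0 = 1
  1+0 = 1
  0+1 = 1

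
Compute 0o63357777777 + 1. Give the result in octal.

The trailing 7 digits are 7 (max in base 8), so adding 1 cascades: they roll to 0 and the next digit up increments.

0o63360000000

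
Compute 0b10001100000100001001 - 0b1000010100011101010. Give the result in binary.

0b1001001100000011111

Subtract column by column in base 2:
  1-0 → 1
  0-1 → 1 (borrow)
  0-0-1 → 1 (borrow)
  1-1-1 → 1 (borrow)
  0-0-1 → 1 (borrow)
  0-1-1 → 0 (borrow)
  0-1-1 → 0 (borrow)
  0-1-1 → 0 (borrow)
  1-0-1 → 0
  0-0 → 0
  0-0 → 0
  0-1 → 1 (borrow)
  0-0-1 → 1 (borrow)
  0-1-1 → 0 (borrow)
  1-0-1 → 0
  1-0 → 1
  0-0 → 0
  0-0 → 0
  0-1 → 1 (borrow)
  1-0-1 → 0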